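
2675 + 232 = 2907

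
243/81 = 3 = 3.00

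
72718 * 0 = 0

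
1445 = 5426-3981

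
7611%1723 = 719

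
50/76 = 25/38 ≈ 0.658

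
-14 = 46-60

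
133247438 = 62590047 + 70657391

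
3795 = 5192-1397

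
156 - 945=-789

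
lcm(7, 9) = 63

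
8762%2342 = 1736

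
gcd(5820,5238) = 582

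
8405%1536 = 725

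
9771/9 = 1085+2/3 ≈ 1085.67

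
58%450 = 58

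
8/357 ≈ 0.0224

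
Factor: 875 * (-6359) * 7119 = -1 * 3^2 * 5^3 * 7^2 * 113^1 * 6359^1 = -39611005875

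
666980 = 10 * 66698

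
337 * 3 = 1011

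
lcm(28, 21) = 84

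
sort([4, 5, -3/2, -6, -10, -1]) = [-10, -6, -3/2, -1, 4, 5]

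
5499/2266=2 + 967/2266 ≈ 2.43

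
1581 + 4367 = 5948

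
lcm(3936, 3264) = 133824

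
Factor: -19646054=-1 * 2^1 * 9823027^1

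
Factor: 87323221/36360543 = 3^(-1) * 19^1 * 83^1 * 55373^1 * 12120181^(-1)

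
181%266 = 181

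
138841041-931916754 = -793075713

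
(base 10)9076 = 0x2374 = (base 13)4192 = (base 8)21564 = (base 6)110004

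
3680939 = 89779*41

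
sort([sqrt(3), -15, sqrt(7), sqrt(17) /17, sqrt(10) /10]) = [-15, sqrt(17) /17, sqrt(10) /10, sqrt(3), sqrt(7)]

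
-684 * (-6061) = 4145724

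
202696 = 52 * 3898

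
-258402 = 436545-694947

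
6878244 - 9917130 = -3038886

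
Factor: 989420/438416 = 2^(-2) * 5^1 * 11^(-1) * 47^(-1) * 53^(-1) * 61^1 * 811^1 = 247355/109604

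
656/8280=82/1035 ≈ 0.0792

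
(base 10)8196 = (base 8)20004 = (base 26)c36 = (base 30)936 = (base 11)6181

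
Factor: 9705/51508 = 2^(-2)*3^1*5^1*79^(-1)*163^(-1)*647^1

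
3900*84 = 327600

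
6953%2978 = 997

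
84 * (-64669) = -5432196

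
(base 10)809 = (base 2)1100101001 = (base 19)24b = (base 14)41b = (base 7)2234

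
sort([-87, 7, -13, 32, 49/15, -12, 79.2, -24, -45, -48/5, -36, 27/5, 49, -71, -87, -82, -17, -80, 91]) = [-87, -87, -82, -80, -71, -45, -36, -24, -17, -13, -12, -48/5, 49/15, 27/5, 7, 32, 49, 79.2, 91]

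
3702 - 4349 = -647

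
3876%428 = 24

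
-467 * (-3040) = 1419680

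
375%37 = 5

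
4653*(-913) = -4248189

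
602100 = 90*6690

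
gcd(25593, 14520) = 3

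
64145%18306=9227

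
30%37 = 30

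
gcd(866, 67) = 1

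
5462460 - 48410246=-42947786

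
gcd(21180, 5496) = 12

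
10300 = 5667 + 4633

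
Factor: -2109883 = -1*367^1*5749^1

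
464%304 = 160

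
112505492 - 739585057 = -627079565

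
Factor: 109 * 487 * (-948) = -1 * 2^2 * 3^1 * 79^1 * 109^1 * 487^1 = -50322684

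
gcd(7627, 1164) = 1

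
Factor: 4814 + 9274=2^3 * 3^1 * 587^1=14088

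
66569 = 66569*1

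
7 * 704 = 4928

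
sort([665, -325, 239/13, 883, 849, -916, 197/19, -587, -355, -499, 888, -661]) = [-916, -661, -587, -499, -355, -325, 197/19, 239/13, 665, 849, 883, 888]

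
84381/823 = 102 + 435/823≈102.53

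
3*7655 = 22965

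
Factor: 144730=2^1 * 5^1 * 41^1 * 353^1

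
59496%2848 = 2536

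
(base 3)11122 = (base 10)125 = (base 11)104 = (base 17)76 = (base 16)7d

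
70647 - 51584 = 19063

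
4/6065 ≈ 0.000660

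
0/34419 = 0 = 0.00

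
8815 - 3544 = 5271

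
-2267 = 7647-9914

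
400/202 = 200/101 ≈ 1.98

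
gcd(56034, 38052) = 18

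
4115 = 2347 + 1768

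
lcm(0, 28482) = 0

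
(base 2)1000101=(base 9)76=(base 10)69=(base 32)25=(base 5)234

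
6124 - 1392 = 4732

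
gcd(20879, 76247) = 1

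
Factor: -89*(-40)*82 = 2^4*5^1*41^1*89^1 = 291920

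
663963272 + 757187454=1421150726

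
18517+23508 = 42025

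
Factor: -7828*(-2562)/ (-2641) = -1*2^3*3^1*7^1*61^1*103^1*139^ (-1) = -1055544/139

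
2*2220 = 4440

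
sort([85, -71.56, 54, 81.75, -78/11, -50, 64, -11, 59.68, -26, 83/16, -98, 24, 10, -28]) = [-98, -71.56, -50, -28, -26, -11, -78/11, 83/16, 10, 24, 54, 59.68, 64, 81.75, 85]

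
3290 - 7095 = -3805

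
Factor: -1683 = -1*3^2*11^1*17^1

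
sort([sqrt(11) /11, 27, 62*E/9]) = [sqrt(11) /11, 62*E/9, 27]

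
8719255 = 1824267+6894988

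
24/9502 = 12/4751 ≈ 0.00253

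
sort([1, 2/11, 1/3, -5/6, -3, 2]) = [-3, -5/6, 2/11, 1/3, 1, 2]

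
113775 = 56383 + 57392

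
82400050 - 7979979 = 74420071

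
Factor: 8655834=2^1 * 3^1 * 11^1 * 131149^1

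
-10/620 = -1/62 ≈ -0.0161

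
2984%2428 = 556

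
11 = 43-32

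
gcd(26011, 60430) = 1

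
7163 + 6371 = 13534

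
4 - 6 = -2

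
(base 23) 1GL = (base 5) 12133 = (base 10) 918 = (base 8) 1626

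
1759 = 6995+-5236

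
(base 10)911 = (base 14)491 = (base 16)38f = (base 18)2eb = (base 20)25b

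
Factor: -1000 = -1 * 2^3 * 5^3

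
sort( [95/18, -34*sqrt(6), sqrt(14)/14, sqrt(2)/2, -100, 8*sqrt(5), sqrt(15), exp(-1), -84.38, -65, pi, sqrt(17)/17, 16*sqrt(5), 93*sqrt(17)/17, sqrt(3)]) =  [-100, -84.38, -34*sqrt(6), -65, sqrt(17)/17, sqrt(14)/14, exp(-1), sqrt(2)/2, sqrt(3), pi, sqrt(15), 95/18, 8*sqrt(5), 93*sqrt(17)/17, 16*sqrt(5)]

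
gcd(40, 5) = 5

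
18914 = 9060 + 9854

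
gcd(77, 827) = 1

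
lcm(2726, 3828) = 179916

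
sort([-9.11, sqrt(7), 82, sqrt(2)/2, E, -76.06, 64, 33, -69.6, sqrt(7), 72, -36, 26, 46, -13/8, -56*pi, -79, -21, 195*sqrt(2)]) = [-56*pi, -79, -76.06, -69.6, -36, -21, -9.11, -13/8, sqrt(2)/2, sqrt(7), sqrt(7), E, 26, 33, 46, 64, 72, 82, 195*sqrt(2)]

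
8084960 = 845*9568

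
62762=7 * 8966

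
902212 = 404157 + 498055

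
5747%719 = 714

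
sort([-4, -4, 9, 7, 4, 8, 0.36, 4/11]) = [-4, -4, 0.36, 4/11, 4, 7, 8, 9]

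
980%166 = 150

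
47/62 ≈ 0.758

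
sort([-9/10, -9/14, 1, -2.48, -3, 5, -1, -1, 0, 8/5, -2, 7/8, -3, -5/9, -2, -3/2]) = [-3, -3, -2.48, -2, -2, -3/2, -1, -1, -9/10, -9/14, -5/9, 0, 7/8, 1, 8/5, 5]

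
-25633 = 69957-95590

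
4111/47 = 87 + 22/47 ≈ 87.47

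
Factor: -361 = -1*19^2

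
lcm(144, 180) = 720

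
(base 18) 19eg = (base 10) 9016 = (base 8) 21470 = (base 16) 2338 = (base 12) 5274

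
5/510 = 1/102 ≈ 0.00980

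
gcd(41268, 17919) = 543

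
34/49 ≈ 0.694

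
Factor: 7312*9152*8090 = 2^11*5^1*11^1*13^1*457^1*809^1 = 541378140160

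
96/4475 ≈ 0.0215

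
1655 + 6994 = 8649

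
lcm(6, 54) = 54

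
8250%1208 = 1002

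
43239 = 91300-48061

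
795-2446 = -1651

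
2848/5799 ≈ 0.491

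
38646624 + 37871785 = 76518409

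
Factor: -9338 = -1*2^1*7^1*23^1*29^1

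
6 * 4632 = 27792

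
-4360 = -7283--2923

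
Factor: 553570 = 2^1*5^1*197^1*281^1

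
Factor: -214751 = -1*23^1*9337^1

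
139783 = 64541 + 75242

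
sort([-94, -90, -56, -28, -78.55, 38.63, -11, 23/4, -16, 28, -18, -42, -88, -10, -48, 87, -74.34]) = [-94, -90, -88, -78.55, -74.34, -56, -48, -42, -28, -18, -16, -11, -10, 23/4, 28, 38.63, 87]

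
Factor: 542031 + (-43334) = 31^1*16087^1 = 498697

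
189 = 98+91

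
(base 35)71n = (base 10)8633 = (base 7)34112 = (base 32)8dp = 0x21b9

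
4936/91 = 54 + 22/91 ≈ 54.24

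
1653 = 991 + 662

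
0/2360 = 0 = 0.00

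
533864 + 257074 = 790938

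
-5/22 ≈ -0.227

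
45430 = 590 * 77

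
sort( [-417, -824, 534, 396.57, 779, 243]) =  [-824, -417, 243, 396.57, 534, 779]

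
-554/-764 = 277/382 ≈ 0.725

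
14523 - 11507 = 3016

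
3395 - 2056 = 1339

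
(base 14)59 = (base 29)2l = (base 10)79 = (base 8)117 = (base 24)37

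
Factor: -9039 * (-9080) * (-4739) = -1 * 2^3 * 3^1 * 5^1 * 7^1 * 23^1 * 131^1 * 227^1 * 677^1 = -388949254680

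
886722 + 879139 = 1765861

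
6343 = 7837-1494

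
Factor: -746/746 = -1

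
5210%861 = 44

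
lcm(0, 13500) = 0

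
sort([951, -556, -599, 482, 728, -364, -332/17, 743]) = [-599, -556, -364, -332/17, 482, 728, 743, 951]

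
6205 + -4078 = 2127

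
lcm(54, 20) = 540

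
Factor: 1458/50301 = 2^1*3^(-1)*23^(-1) = 2/69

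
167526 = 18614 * 9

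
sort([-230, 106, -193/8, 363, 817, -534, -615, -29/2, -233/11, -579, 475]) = [-615, -579, -534, -230, -193/8, -233/11, -29/2, 106, 363, 475, 817]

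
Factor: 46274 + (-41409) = 5^1*7^1*139^1 = 4865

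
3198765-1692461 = 1506304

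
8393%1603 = 378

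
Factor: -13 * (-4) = 2^2 * 13^1 = 52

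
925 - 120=805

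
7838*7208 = 56496304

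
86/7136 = 43/3568 ≈ 0.0121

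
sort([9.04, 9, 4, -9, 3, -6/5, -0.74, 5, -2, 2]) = [-9, -2, -6/5, -0.74, 2, 3, 4, 5, 9, 9.04]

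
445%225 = 220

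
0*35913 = 0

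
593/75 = 7+68/75 ≈ 7.91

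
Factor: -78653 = -1*78653^1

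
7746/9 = 860 + 2/3 ≈ 860.67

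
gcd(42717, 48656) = 1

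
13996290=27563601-13567311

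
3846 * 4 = 15384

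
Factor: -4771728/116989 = -1*2^4*3^2*13^1*2549^1*116989^(-1)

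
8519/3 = 2839 + 2/3 ≈ 2839.67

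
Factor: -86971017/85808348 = -1*2^ (-2)*3^1*7^1*151^1*27427^1*21452087^ (-1)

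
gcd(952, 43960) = 56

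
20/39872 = 5/9968 ≈ 0.000502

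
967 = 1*967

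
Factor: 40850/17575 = 2^1 * 37^(-1) * 43^1 = 86/37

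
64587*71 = 4585677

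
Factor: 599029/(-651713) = -1*17^1*31^(-1)*167^1*211^1*21023^(-1)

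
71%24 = 23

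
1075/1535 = 215/307≈0.700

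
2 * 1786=3572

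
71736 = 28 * 2562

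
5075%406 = 203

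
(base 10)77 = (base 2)1001101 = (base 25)32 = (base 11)70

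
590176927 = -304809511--894986438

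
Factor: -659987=-1 * 163^1 * 4049^1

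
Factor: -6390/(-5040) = 2^(-3)*7^(-1)*71^1 = 71/56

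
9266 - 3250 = 6016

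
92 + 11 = 103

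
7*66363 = 464541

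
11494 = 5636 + 5858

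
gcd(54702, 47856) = 6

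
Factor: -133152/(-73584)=2^1*3^(-1)*7^(-1)*19^1=38/21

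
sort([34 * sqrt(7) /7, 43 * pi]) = [34 * sqrt(7) /7, 43 * pi]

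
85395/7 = 12199 + 2/7 ≈ 12199.29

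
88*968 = 85184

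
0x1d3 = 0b111010011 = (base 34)dp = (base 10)467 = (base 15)212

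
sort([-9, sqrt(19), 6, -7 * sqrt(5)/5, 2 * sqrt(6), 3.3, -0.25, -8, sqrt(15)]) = [-9, -8, -7 * sqrt(5)/5, -0.25, 3.3, sqrt(15), sqrt(19), 2 * sqrt(6), 6]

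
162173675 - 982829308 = -820655633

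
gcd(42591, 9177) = 3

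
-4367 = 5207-9574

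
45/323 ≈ 0.139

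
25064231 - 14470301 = 10593930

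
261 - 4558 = -4297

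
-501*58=-29058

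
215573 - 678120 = -462547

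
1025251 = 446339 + 578912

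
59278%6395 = 1723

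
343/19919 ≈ 0.0172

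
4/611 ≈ 0.00655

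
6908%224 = 188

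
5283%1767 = 1749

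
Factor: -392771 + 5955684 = 37^1 * 251^1 * 599^1 = 5562913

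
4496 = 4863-367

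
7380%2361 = 297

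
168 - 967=-799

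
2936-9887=-6951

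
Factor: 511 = 7^1*73^1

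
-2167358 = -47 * 46114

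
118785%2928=1665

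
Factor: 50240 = 2^6*5^1*157^1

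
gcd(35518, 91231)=7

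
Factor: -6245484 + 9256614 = 2^1*3^2*5^1*33457^1 = 3011130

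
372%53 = 1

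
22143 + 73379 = 95522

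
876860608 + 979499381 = 1856359989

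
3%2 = 1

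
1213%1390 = 1213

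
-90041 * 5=-450205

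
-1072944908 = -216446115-856498793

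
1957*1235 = 2416895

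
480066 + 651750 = 1131816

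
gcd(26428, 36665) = 1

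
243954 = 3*81318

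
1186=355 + 831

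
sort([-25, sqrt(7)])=[-25, sqrt(7)]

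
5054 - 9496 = -4442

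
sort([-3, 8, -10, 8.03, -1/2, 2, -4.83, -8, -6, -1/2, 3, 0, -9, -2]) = [-10, -9, -8, -6, -4.83, -3, -2, -1/2, -1/2, 0, 2, 3, 8, 8.03]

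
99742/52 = 1918 + 3/26 ≈ 1918.12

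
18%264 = 18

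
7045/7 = 1006 + 3/7 ≈ 1006.43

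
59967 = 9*6663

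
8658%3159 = 2340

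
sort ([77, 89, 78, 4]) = [4, 77, 78, 89]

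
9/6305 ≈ 0.00143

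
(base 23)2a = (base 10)56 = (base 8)70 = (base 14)40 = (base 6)132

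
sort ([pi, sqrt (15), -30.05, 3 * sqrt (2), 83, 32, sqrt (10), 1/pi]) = [-30.05, 1/pi, pi, sqrt (10), sqrt (15), 3 * sqrt (2), 32, 83]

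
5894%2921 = 52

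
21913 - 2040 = 19873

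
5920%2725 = 470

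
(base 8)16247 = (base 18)14b9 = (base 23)djl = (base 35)5yk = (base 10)7335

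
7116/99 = 2372/33 ≈ 71.88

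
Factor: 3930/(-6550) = -1 * 3^1 * 5^(-1) = -3/5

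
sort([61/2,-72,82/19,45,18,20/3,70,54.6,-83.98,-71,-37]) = [-83.98,-72,-71,-37,82/19,20/3,18,61/2,45,54.6,70]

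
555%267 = 21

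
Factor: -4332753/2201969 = -1*3^2*7^(-1)*11^(-1)*28597^(-1)*481417^1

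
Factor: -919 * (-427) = 7^1 * 61^1 * 919^1 = 392413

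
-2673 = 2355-5028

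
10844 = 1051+9793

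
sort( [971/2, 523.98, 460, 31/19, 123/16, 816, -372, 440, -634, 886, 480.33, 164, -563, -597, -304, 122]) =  [-634, -597, -563, -372, -304, 31/19, 123/16, 122, 164, 440, 460, 480.33, 971/2, 523.98, 816, 886]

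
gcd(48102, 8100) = 6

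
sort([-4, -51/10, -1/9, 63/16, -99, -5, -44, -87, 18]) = [-99, -87, -44, -51/10, -5, -4, -1/9, 63/16, 18]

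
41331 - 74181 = -32850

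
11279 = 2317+8962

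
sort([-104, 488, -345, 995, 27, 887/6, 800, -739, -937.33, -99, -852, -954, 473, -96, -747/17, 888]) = [-954, -937.33, -852, -739, -345, -104, -99, -96, -747/17, 27, 887/6, 473, 488, 800, 888, 995]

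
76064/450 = 169 + 7/225 ≈ 169.03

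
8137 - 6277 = 1860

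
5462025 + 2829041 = 8291066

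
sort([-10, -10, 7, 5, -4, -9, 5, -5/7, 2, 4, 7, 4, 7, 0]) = [-10, -10, -9, -4, -5/7, 0, 2, 4, 4, 5, 5, 7, 7, 7]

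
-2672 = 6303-8975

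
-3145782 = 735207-3880989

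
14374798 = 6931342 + 7443456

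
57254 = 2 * 28627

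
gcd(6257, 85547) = 1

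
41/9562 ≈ 0.00429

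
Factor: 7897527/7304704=2^ (-9) * 3^3 * 1297^ (-1) * 26591^1=717957/664064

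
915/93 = 305/31 ≈ 9.84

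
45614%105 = 44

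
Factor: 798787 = 11^1*72617^1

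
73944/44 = 1680 + 6/11 ≈ 1680.55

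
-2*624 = -1248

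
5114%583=450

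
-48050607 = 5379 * (-8933)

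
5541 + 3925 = 9466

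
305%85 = 50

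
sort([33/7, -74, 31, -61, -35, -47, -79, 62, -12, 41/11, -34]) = [-79, -74, -61, -47, -35, -34, -12, 41/11, 33/7, 31, 62]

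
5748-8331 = -2583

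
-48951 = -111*441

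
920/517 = 1+403/517≈1.78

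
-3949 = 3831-7780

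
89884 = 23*3908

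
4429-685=3744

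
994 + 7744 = 8738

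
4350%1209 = 723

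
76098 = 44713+31385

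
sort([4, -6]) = [-6, 4]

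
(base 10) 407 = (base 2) 110010111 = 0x197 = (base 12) 29b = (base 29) e1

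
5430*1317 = 7151310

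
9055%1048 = 671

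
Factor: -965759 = -1*965759^1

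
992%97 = 22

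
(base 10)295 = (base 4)10213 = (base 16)127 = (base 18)g7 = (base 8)447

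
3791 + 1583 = 5374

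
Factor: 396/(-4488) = -1*2^(-1)*3^1*17^(-1) = -3/34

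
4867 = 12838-7971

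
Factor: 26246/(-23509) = -1*2^1*11^1*1193^1*23509^(-1)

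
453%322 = 131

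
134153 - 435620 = -301467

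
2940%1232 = 476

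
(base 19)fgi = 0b1011001101001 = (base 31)5u2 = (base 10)5737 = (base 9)7774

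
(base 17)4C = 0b1010000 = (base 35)2A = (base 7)143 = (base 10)80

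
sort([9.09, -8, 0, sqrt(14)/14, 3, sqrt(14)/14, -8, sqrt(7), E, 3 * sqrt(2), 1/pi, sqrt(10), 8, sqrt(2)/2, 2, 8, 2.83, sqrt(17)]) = [-8, -8, 0, sqrt(14)/14, sqrt(14)/14, 1/pi, sqrt(2)/2, 2, sqrt(7), E, 2.83, 3, sqrt(10), sqrt(17), 3 * sqrt(2), 8, 8, 9.09]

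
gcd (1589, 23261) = 7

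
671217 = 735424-64207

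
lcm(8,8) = 8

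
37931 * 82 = 3110342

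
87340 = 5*17468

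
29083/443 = 65+288/443 ≈ 65.65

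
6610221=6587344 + 22877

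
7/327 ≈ 0.0214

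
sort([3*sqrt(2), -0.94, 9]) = [-0.94, 3*sqrt(2), 9]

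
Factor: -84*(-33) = 2^2*3^2*7^1*11^1 = 2772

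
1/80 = 0.0125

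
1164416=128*9097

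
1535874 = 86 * 17859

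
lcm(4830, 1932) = 9660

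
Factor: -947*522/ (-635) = 2^1*3^2*5^ (-1)*29^1*127^ (-1)*947^1 = 494334/635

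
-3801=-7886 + 4085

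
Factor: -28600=-1*2^3*5^2*11^1*13^1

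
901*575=518075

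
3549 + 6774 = 10323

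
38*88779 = 3373602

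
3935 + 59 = 3994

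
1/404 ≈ 0.00248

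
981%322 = 15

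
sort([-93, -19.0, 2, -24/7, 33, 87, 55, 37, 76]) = [-93, -19.0, -24/7, 2, 33, 37, 55, 76, 87]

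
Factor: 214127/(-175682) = -1 * 2^(-1) * 13^(-1) * 29^(-1) * 919^1 = -919/754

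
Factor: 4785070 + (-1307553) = 3477517^1 = 3477517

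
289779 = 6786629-6496850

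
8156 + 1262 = 9418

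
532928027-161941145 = 370986882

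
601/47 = 12+37/47≈12.79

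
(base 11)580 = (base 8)1265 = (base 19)1h9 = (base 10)693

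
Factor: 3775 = 5^2*151^1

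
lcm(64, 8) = 64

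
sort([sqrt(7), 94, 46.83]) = [sqrt(7), 46.83, 94]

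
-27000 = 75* (-360)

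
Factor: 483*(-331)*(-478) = 2^1*3^1*7^1*23^1*239^1*331^1 = 76419294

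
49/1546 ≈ 0.0317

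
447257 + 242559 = 689816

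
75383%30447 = 14489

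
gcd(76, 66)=2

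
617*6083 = 3753211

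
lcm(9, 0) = 0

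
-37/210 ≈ -0.176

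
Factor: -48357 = -1*3^5*199^1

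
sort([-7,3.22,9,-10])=[-10,-7,3.22,9]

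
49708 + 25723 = 75431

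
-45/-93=15/31≈0.484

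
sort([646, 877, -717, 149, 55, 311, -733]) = [-733, -717, 55, 149, 311, 646, 877]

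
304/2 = 152 = 152.00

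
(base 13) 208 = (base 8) 532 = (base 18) 114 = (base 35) 9v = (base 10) 346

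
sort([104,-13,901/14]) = [-13,901/14,104]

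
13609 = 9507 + 4102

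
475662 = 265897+209765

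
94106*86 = 8093116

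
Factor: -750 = -1*2^1*3^1*5^3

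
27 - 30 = -3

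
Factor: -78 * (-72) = 2^4 * 3^3 * 13^1 = 5616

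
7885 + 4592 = 12477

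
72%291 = 72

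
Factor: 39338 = 2^1*13^1*17^1*89^1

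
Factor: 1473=3^1*491^1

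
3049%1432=185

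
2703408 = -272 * (-9939)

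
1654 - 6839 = -5185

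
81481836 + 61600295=143082131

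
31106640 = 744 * 41810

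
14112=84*168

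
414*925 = 382950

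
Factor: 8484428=2^2*17^1*124771^1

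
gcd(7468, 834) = 2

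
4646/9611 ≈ 0.483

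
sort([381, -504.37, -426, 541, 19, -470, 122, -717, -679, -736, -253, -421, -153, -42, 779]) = [-736, -717, -679, -504.37, -470, -426, -421, -253, -153, -42, 19, 122, 381, 541, 779]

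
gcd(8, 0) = 8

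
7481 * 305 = 2281705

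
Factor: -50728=-1 * 2^3 * 17^1 * 373^1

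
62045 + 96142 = 158187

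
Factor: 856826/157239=2^1 * 3^(-2) * 191^1 * 2243^1 * 17471^(-1)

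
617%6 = 5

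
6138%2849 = 440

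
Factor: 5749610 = 2^1*5^1*491^1*1171^1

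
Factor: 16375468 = 2^2 * 241^1 * 16987^1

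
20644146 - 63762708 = -43118562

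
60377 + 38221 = 98598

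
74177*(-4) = -296708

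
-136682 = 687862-824544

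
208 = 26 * 8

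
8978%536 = 402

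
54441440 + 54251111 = 108692551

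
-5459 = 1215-6674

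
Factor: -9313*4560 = -1*2^4*3^1*5^1*19^1*67^1*139^1 = -42467280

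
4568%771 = 713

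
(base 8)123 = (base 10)83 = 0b1010011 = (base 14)5d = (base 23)3e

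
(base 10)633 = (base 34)il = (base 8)1171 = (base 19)1e6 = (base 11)526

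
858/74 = 11 + 22/37≈11.59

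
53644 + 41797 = 95441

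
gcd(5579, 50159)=1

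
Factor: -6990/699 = -1*2^1*5^1 = -10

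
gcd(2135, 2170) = 35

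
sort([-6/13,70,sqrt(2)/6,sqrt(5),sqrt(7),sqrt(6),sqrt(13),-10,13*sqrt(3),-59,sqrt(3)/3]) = [-59,-10,-6/13,sqrt(2)/6,sqrt(3)/3,sqrt(5),sqrt(6),sqrt(7),sqrt(13),13*sqrt(3),70]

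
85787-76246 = 9541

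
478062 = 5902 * 81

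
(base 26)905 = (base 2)1011111001001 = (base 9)8315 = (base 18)10e5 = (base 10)6089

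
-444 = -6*74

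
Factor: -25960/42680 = -1*59^1*97^(-1) = -59/97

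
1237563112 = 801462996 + 436100116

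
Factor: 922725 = 3^3*5^2*1367^1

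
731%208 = 107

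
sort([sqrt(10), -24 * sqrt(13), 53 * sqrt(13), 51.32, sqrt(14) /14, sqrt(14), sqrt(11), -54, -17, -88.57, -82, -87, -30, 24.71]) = [-88.57, -87, -24 * sqrt(13), -82, -54, -30, -17, sqrt(14) /14, sqrt(10), sqrt(11), sqrt(14), 24.71, 51.32, 53 * sqrt(13)]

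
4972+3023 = 7995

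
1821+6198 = 8019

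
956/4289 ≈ 0.223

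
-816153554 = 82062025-898215579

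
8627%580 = 507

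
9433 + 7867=17300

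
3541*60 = 212460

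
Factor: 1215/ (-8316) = -1 * 2^ (-2) * 3^2 * 5^1 * 7^ (-1) * 11^ (-1) = -45/308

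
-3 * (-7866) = 23598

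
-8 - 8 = -16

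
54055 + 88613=142668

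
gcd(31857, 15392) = 37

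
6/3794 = 3/1897 ≈ 0.00158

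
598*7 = 4186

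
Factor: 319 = 11^1*29^1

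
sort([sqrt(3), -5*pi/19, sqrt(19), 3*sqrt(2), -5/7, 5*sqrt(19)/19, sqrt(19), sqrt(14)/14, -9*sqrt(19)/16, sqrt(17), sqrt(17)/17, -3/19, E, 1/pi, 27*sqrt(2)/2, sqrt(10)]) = [-9*sqrt(19)/16, -5*pi/19, -5/7, -3/19, sqrt(17)/17, sqrt(14)/14, 1/pi, 5*sqrt(19)/19, sqrt(3), E, sqrt(10), sqrt(17), 3*sqrt(2), sqrt(19), sqrt(19), 27*sqrt(2)/2]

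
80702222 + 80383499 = 161085721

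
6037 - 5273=764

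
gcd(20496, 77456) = 16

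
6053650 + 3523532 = 9577182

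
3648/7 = 521 + 1/7 ≈ 521.14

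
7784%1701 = 980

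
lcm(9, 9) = 9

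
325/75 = 13/3 ≈ 4.33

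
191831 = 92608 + 99223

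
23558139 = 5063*4653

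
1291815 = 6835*189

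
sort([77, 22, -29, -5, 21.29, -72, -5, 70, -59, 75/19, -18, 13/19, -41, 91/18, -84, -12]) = [-84, -72, -59, -41, -29, -18, -12, -5, -5, 13/19, 75/19, 91/18, 21.29, 22, 70, 77]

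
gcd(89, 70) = 1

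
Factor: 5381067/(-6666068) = -1*2^(-2)*3^1*37^(-1)*73^(-1)*331^1*617^(-1)*5419^1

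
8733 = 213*41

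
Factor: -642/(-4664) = 2^(-2)*3^1*11^(-1)*53^(-1)*107^1 = 321/2332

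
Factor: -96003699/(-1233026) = 2^(-1)*3^1*11^3*24043^1*616513^(-1)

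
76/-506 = -38/253≈-0.150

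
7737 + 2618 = 10355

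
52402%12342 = 3034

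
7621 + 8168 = 15789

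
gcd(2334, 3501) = 1167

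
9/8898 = 3/2966 ≈ 0.00101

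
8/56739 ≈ 0.000141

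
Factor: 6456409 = 19^1 * 339811^1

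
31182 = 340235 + -309053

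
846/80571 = 282/26857 ≈ 0.0105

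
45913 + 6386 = 52299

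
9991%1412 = 107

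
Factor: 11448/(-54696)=-1*3^2*43^(-1)=-9/43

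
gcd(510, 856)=2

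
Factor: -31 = -1*31^1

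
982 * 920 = 903440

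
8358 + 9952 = 18310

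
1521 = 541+980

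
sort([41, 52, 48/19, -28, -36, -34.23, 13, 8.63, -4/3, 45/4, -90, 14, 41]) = [-90, -36, -34.23, -28, -4/3, 48/19, 8.63, 45/4, 13, 14, 41, 41, 52]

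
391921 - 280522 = 111399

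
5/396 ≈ 0.0126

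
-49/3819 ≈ -0.0128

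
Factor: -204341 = -1*233^1*877^1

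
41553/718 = 57 + 627/718 ≈ 57.87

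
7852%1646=1268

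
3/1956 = 1/652 ≈ 0.00153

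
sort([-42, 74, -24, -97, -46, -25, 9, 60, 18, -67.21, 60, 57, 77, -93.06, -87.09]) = [-97, -93.06, -87.09, -67.21, -46, -42, -25, -24, 9, 18, 57, 60, 60, 74, 77]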